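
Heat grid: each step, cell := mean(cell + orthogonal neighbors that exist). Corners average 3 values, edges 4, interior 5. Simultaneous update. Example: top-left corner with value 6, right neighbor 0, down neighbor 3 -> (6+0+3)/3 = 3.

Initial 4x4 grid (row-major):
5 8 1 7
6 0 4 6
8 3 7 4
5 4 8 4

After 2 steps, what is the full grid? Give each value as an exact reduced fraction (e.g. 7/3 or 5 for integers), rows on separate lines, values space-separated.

After step 1:
  19/3 7/2 5 14/3
  19/4 21/5 18/5 21/4
  11/2 22/5 26/5 21/4
  17/3 5 23/4 16/3
After step 2:
  175/36 571/120 503/120 179/36
  1247/240 409/100 93/20 563/120
  1219/240 243/50 121/25 631/120
  97/18 1249/240 1277/240 49/9

Answer: 175/36 571/120 503/120 179/36
1247/240 409/100 93/20 563/120
1219/240 243/50 121/25 631/120
97/18 1249/240 1277/240 49/9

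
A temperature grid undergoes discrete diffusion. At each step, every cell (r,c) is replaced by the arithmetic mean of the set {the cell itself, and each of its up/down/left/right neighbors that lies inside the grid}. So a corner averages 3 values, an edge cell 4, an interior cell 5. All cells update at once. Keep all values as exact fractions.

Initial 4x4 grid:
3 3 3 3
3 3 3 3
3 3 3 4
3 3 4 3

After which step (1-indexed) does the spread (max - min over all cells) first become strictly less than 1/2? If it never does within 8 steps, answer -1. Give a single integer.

Answer: 2

Derivation:
Step 1: max=11/3, min=3, spread=2/3
Step 2: max=407/120, min=3, spread=47/120
  -> spread < 1/2 first at step 2
Step 3: max=1831/540, min=3, spread=211/540
Step 4: max=53641/16200, min=3, spread=5041/16200
Step 5: max=1596643/486000, min=13579/4500, spread=130111/486000
Step 6: max=47382367/14580000, min=817159/270000, spread=3255781/14580000
Step 7: max=1412553691/437400000, min=821107/270000, spread=82360351/437400000
Step 8: max=42117316891/13122000000, min=148306441/48600000, spread=2074577821/13122000000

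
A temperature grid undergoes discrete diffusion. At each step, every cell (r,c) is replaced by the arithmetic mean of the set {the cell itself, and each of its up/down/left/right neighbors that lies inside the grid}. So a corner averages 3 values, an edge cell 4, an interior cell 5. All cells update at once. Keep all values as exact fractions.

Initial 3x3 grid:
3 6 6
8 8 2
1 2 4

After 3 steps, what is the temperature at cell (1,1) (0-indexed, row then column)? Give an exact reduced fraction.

Answer: 14009/3000

Derivation:
Step 1: cell (1,1) = 26/5
Step 2: cell (1,1) = 247/50
Step 3: cell (1,1) = 14009/3000
Full grid after step 3:
  11287/2160 75139/14400 10687/2160
  17491/3600 14009/3000 16441/3600
  9247/2160 60139/14400 8647/2160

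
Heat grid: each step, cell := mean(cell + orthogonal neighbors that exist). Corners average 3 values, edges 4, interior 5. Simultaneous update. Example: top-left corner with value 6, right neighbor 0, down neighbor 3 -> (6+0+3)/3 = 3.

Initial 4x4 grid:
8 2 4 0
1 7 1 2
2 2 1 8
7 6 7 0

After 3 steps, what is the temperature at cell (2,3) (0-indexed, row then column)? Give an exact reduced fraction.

Step 1: cell (2,3) = 11/4
Step 2: cell (2,3) = 143/40
Step 3: cell (2,3) = 83/25
Full grid after step 3:
  4043/1080 13121/3600 3379/1200 187/72
  3539/900 10217/3000 621/200 209/75
  47/12 3849/1000 3567/1000 83/25
  517/120 341/80 1593/400 157/40

Answer: 83/25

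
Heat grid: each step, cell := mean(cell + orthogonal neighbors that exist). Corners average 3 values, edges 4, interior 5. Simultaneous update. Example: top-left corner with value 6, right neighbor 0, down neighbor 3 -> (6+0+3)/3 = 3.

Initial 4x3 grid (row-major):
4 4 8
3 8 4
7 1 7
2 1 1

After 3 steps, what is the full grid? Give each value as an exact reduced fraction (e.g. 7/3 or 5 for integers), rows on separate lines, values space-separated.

Answer: 2003/432 6373/1200 281/54
33823/7200 8963/2000 18649/3600
25643/7200 3073/750 283/75
1787/540 41461/14400 2411/720

Derivation:
After step 1:
  11/3 6 16/3
  11/2 4 27/4
  13/4 24/5 13/4
  10/3 5/4 3
After step 2:
  91/18 19/4 217/36
  197/48 541/100 29/6
  1013/240 331/100 89/20
  47/18 743/240 5/2
After step 3:
  2003/432 6373/1200 281/54
  33823/7200 8963/2000 18649/3600
  25643/7200 3073/750 283/75
  1787/540 41461/14400 2411/720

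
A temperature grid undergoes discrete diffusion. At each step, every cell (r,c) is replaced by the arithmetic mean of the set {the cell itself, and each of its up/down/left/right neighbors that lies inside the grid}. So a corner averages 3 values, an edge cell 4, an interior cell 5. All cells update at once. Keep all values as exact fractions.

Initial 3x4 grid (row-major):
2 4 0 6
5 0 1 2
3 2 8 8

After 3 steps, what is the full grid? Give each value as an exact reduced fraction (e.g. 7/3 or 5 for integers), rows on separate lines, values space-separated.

After step 1:
  11/3 3/2 11/4 8/3
  5/2 12/5 11/5 17/4
  10/3 13/4 19/4 6
After step 2:
  23/9 619/240 547/240 29/9
  119/40 237/100 327/100 907/240
  109/36 103/30 81/20 5
After step 3:
  5839/2160 17611/7200 20431/7200 3341/1080
  6557/2400 5851/2000 9449/3000 54977/14400
  3397/1080 11593/3600 2363/600 3079/720

Answer: 5839/2160 17611/7200 20431/7200 3341/1080
6557/2400 5851/2000 9449/3000 54977/14400
3397/1080 11593/3600 2363/600 3079/720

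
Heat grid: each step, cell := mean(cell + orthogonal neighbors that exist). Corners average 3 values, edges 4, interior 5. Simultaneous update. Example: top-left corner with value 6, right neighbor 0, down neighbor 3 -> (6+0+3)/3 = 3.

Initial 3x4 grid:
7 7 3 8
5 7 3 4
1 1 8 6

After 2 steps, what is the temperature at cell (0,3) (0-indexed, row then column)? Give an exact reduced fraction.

Answer: 31/6

Derivation:
Step 1: cell (0,3) = 5
Step 2: cell (0,3) = 31/6
Full grid after step 2:
  52/9 1331/240 85/16 31/6
  137/30 497/100 123/25 85/16
  139/36 941/240 79/16 21/4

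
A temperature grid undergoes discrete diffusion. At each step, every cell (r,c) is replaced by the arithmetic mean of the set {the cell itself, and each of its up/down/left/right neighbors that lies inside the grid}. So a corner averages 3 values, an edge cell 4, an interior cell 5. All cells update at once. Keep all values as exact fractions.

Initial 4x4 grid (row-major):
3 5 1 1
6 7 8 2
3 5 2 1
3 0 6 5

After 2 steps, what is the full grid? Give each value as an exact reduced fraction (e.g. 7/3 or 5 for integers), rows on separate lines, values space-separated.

After step 1:
  14/3 4 15/4 4/3
  19/4 31/5 4 3
  17/4 17/5 22/5 5/2
  2 7/2 13/4 4
After step 2:
  161/36 1117/240 157/48 97/36
  149/30 447/100 427/100 65/24
  18/5 87/20 351/100 139/40
  13/4 243/80 303/80 13/4

Answer: 161/36 1117/240 157/48 97/36
149/30 447/100 427/100 65/24
18/5 87/20 351/100 139/40
13/4 243/80 303/80 13/4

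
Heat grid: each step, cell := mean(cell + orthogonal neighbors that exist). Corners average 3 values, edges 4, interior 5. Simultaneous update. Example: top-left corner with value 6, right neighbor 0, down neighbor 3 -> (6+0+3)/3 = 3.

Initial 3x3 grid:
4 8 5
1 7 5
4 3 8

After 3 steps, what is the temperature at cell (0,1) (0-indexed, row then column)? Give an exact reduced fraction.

Answer: 19309/3600

Derivation:
Step 1: cell (0,1) = 6
Step 2: cell (0,1) = 317/60
Step 3: cell (0,1) = 19309/3600
Full grid after step 3:
  1261/270 19309/3600 1357/240
  1357/300 29657/6000 81661/14400
  4529/1080 3927/800 11423/2160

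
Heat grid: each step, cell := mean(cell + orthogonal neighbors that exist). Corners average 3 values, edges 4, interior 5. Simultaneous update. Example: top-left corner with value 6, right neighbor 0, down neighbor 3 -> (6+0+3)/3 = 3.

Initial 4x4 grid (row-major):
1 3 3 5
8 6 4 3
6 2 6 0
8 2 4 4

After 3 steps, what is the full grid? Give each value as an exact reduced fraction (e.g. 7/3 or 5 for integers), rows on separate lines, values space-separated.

Answer: 3127/720 304/75 3359/900 7789/2160
3751/800 8589/2000 23239/6000 24967/7200
35567/7200 26819/6000 22291/6000 991/288
10649/2160 7853/1800 271/72 7057/2160

Derivation:
After step 1:
  4 13/4 15/4 11/3
  21/4 23/5 22/5 3
  6 22/5 16/5 13/4
  16/3 4 4 8/3
After step 2:
  25/6 39/10 113/30 125/36
  397/80 219/50 379/100 859/240
  1259/240 111/25 77/20 727/240
  46/9 133/30 52/15 119/36
After step 3:
  3127/720 304/75 3359/900 7789/2160
  3751/800 8589/2000 23239/6000 24967/7200
  35567/7200 26819/6000 22291/6000 991/288
  10649/2160 7853/1800 271/72 7057/2160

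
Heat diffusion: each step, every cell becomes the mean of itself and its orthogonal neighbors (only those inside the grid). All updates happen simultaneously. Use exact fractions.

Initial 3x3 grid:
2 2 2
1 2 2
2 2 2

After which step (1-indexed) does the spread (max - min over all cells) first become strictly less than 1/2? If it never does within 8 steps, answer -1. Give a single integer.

Answer: 1

Derivation:
Step 1: max=2, min=5/3, spread=1/3
  -> spread < 1/2 first at step 1
Step 2: max=2, min=413/240, spread=67/240
Step 3: max=393/200, min=3883/2160, spread=1807/10800
Step 4: max=10439/5400, min=1570037/864000, spread=33401/288000
Step 5: max=1036609/540000, min=14322067/7776000, spread=3025513/38880000
Step 6: max=54844051/28800000, min=5755873133/3110400000, spread=53531/995328
Step 7: max=14760883949/7776000000, min=347215074151/186624000000, spread=450953/11943936
Step 8: max=1765231389481/933120000000, min=20885976439397/11197440000000, spread=3799043/143327232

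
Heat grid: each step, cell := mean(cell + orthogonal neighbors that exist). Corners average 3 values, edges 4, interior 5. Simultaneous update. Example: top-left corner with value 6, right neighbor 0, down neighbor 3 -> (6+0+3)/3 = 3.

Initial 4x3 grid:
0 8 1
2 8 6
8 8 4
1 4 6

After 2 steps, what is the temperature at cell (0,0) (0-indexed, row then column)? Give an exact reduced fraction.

Step 1: cell (0,0) = 10/3
Step 2: cell (0,0) = 145/36
Full grid after step 2:
  145/36 1139/240 14/3
  1139/240 263/50 443/80
  1199/240 283/50 1309/240
  83/18 403/80 185/36

Answer: 145/36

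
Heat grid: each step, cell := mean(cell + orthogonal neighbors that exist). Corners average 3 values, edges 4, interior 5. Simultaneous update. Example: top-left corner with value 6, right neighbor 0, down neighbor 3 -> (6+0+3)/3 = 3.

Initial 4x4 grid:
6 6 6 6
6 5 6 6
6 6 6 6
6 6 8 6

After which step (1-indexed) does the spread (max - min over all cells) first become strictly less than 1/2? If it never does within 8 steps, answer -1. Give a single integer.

Step 1: max=20/3, min=23/4, spread=11/12
Step 2: max=391/60, min=289/50, spread=221/300
Step 3: max=3451/540, min=14033/2400, spread=11743/21600
Step 4: max=10189/1620, min=63229/10800, spread=14093/32400
  -> spread < 1/2 first at step 4
Step 5: max=152099/24300, min=1908019/324000, spread=359903/972000
Step 6: max=11321969/1822500, min=57363397/9720000, spread=9061313/29160000
Step 7: max=2706249781/437400000, min=1727881213/291600000, spread=228855923/874800000
Step 8: max=8084373163/1312200000, min=51972697009/8748000000, spread=5769372233/26244000000

Answer: 4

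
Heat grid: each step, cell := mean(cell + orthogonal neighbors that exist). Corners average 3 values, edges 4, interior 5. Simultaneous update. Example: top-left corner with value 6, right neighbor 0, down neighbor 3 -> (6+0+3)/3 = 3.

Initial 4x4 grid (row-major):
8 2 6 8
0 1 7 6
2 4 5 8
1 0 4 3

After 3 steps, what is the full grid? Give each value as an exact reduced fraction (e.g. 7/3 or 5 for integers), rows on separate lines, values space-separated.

After step 1:
  10/3 17/4 23/4 20/3
  11/4 14/5 5 29/4
  7/4 12/5 28/5 11/2
  1 9/4 3 5
After step 2:
  31/9 121/30 65/12 59/9
  319/120 86/25 132/25 293/48
  79/40 74/25 43/10 467/80
  5/3 173/80 317/80 9/2
After step 3:
  3649/1080 14701/3600 19157/3600 2603/432
  5183/1800 11023/3000 29449/6000 42799/7200
  463/200 1187/400 1117/250 2489/480
  1393/720 6451/2400 597/160 143/30

Answer: 3649/1080 14701/3600 19157/3600 2603/432
5183/1800 11023/3000 29449/6000 42799/7200
463/200 1187/400 1117/250 2489/480
1393/720 6451/2400 597/160 143/30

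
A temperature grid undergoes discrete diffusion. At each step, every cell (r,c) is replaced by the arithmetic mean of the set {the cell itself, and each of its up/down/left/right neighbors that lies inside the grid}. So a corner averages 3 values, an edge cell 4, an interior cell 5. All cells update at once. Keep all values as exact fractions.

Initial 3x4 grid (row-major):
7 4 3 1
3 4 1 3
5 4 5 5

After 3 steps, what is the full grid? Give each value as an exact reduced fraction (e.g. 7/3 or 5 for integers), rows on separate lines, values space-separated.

Answer: 4481/1080 27709/7200 21719/7200 6137/2160
62063/14400 22417/6000 10271/3000 21529/7200
373/90 3251/800 25769/7200 7607/2160

Derivation:
After step 1:
  14/3 9/2 9/4 7/3
  19/4 16/5 16/5 5/2
  4 9/2 15/4 13/3
After step 2:
  167/36 877/240 737/240 85/36
  997/240 403/100 149/50 371/120
  53/12 309/80 947/240 127/36
After step 3:
  4481/1080 27709/7200 21719/7200 6137/2160
  62063/14400 22417/6000 10271/3000 21529/7200
  373/90 3251/800 25769/7200 7607/2160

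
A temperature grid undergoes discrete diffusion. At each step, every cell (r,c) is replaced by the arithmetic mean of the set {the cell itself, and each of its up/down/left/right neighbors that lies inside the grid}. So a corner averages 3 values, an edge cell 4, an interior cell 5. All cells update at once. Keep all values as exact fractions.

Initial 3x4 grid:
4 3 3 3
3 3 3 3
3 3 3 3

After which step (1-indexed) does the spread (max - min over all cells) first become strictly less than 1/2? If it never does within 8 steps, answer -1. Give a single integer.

Step 1: max=10/3, min=3, spread=1/3
  -> spread < 1/2 first at step 1
Step 2: max=59/18, min=3, spread=5/18
Step 3: max=689/216, min=3, spread=41/216
Step 4: max=81977/25920, min=3, spread=4217/25920
Step 5: max=4874749/1555200, min=21679/7200, spread=38417/311040
Step 6: max=291136211/93312000, min=434597/144000, spread=1903471/18662400
Step 7: max=17397149089/5598720000, min=13075759/4320000, spread=18038617/223948800
Step 8: max=1041037782851/335923200000, min=1179326759/388800000, spread=883978523/13436928000

Answer: 1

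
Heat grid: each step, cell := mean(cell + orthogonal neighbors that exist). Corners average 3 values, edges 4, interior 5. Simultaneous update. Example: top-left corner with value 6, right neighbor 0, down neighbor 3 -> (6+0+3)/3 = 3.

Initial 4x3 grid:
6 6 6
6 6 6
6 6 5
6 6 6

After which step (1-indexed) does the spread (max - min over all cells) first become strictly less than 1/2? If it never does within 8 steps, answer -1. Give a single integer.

Step 1: max=6, min=17/3, spread=1/3
  -> spread < 1/2 first at step 1
Step 2: max=6, min=689/120, spread=31/120
Step 3: max=6, min=6269/1080, spread=211/1080
Step 4: max=10753/1800, min=631103/108000, spread=14077/108000
Step 5: max=644317/108000, min=5691593/972000, spread=5363/48600
Step 6: max=357131/60000, min=171219191/29160000, spread=93859/1166400
Step 7: max=577863533/97200000, min=10287325519/1749600000, spread=4568723/69984000
Step 8: max=17314381111/2916000000, min=618075564371/104976000000, spread=8387449/167961600

Answer: 1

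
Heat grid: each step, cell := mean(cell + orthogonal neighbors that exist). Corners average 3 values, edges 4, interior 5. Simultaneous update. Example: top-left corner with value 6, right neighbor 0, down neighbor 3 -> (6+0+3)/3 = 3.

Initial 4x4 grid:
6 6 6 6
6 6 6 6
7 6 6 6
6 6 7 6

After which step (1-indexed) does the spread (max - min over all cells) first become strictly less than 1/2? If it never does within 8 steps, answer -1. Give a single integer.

Step 1: max=19/3, min=6, spread=1/3
  -> spread < 1/2 first at step 1
Step 2: max=113/18, min=6, spread=5/18
Step 3: max=3383/540, min=6, spread=143/540
Step 4: max=101081/16200, min=1354/225, spread=3593/16200
Step 5: max=604729/97200, min=162869/27000, spread=92003/486000
Step 6: max=90474857/14580000, min=204067/33750, spread=2317913/14580000
Step 7: max=2708558273/437400000, min=47111/7776, spread=58564523/437400000
Step 8: max=81113526581/13122000000, min=2212138993/364500000, spread=1476522833/13122000000

Answer: 1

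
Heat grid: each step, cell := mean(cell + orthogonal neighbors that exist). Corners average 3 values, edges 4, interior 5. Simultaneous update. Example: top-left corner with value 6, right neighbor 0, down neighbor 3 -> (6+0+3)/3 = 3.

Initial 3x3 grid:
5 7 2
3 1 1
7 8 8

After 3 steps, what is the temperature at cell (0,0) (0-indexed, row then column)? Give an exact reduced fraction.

Step 1: cell (0,0) = 5
Step 2: cell (0,0) = 17/4
Step 3: cell (0,0) = 625/144
Full grid after step 3:
  625/144 11363/2880 1639/432
  1109/240 1787/400 41/10
  31/6 1781/360 515/108

Answer: 625/144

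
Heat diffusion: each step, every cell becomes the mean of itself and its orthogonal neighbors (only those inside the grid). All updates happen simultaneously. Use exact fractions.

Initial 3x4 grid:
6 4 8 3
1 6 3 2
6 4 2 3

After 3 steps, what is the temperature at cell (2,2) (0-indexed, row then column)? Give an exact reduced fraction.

Step 1: cell (2,2) = 3
Step 2: cell (2,2) = 421/120
Step 3: cell (2,2) = 6077/1800
Full grid after step 3:
  9481/2160 8377/1800 3751/900 8657/2160
  63511/14400 24329/6000 23869/6000 48851/14400
  8581/2160 1813/450 6077/1800 6917/2160

Answer: 6077/1800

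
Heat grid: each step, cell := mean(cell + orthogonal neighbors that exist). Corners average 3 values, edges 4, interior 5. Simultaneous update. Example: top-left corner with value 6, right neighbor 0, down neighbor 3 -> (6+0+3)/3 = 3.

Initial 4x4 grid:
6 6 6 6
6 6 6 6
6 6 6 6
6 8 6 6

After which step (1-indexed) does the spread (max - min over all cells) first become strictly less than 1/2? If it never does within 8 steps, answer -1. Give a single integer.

Step 1: max=20/3, min=6, spread=2/3
Step 2: max=391/60, min=6, spread=31/60
Step 3: max=3451/540, min=6, spread=211/540
  -> spread < 1/2 first at step 3
Step 4: max=340843/54000, min=6, spread=16843/54000
Step 5: max=3054643/486000, min=27079/4500, spread=130111/486000
Step 6: max=91122367/14580000, min=1627159/270000, spread=3255781/14580000
Step 7: max=2724753691/437400000, min=1631107/270000, spread=82360351/437400000
Step 8: max=81483316891/13122000000, min=294106441/48600000, spread=2074577821/13122000000

Answer: 3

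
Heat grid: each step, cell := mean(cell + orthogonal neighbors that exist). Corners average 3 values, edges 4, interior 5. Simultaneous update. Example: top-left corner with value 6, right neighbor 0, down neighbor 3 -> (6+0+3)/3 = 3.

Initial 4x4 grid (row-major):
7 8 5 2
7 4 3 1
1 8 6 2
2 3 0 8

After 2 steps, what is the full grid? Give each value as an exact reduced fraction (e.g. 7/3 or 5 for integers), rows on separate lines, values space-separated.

Answer: 217/36 143/24 509/120 55/18
271/48 499/100 201/50 763/240
313/80 439/100 41/10 803/240
13/4 139/40 439/120 71/18

Derivation:
After step 1:
  22/3 6 9/2 8/3
  19/4 6 19/5 2
  9/2 22/5 19/5 17/4
  2 13/4 17/4 10/3
After step 2:
  217/36 143/24 509/120 55/18
  271/48 499/100 201/50 763/240
  313/80 439/100 41/10 803/240
  13/4 139/40 439/120 71/18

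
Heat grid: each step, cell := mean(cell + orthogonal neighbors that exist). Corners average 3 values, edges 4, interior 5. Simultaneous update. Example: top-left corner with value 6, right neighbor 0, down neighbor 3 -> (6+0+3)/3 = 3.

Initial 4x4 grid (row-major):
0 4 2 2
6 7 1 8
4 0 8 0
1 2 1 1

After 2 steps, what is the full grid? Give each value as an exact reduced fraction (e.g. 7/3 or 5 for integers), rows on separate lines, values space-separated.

After step 1:
  10/3 13/4 9/4 4
  17/4 18/5 26/5 11/4
  11/4 21/5 2 17/4
  7/3 1 3 2/3
After step 2:
  65/18 373/120 147/40 3
  209/60 41/10 79/25 81/20
  203/60 271/100 373/100 29/12
  73/36 79/30 5/3 95/36

Answer: 65/18 373/120 147/40 3
209/60 41/10 79/25 81/20
203/60 271/100 373/100 29/12
73/36 79/30 5/3 95/36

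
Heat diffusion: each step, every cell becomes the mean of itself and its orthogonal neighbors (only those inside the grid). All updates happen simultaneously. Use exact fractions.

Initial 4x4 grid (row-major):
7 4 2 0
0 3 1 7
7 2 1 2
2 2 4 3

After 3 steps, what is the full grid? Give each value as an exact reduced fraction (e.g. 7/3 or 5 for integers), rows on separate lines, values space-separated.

After step 1:
  11/3 4 7/4 3
  17/4 2 14/5 5/2
  11/4 3 2 13/4
  11/3 5/2 5/2 3
After step 2:
  143/36 137/48 231/80 29/12
  19/6 321/100 221/100 231/80
  41/12 49/20 271/100 43/16
  107/36 35/12 5/2 35/12
After step 3:
  1439/432 23263/7200 6221/2400 983/360
  12389/3600 16669/6000 2781/1000 6121/2400
  2161/720 4411/1500 5023/2000 6721/2400
  335/108 1951/720 3313/1200 389/144

Answer: 1439/432 23263/7200 6221/2400 983/360
12389/3600 16669/6000 2781/1000 6121/2400
2161/720 4411/1500 5023/2000 6721/2400
335/108 1951/720 3313/1200 389/144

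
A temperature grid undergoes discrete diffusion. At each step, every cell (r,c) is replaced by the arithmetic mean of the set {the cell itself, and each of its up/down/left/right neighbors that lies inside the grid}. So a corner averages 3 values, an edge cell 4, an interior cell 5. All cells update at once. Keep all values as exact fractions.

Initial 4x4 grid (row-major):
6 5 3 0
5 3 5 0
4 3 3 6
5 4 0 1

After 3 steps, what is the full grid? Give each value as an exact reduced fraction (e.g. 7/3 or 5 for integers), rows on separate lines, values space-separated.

Answer: 9737/2160 14047/3600 3809/1200 1781/720
30989/7200 23507/6000 6007/2000 6373/2400
5833/1440 169/48 3643/1200 18191/7200
8039/2160 301/90 2467/900 5549/2160

Derivation:
After step 1:
  16/3 17/4 13/4 1
  9/2 21/5 14/5 11/4
  17/4 17/5 17/5 5/2
  13/3 3 2 7/3
After step 2:
  169/36 511/120 113/40 7/3
  1097/240 383/100 82/25 181/80
  989/240 73/20 141/50 659/240
  139/36 191/60 161/60 41/18
After step 3:
  9737/2160 14047/3600 3809/1200 1781/720
  30989/7200 23507/6000 6007/2000 6373/2400
  5833/1440 169/48 3643/1200 18191/7200
  8039/2160 301/90 2467/900 5549/2160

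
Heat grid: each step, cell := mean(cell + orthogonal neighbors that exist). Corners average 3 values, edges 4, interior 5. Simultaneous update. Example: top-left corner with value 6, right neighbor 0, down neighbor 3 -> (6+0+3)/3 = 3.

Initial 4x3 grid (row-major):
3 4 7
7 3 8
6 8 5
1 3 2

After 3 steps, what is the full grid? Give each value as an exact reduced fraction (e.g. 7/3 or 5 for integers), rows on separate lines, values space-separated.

Answer: 1087/216 1637/320 2407/432
7049/1440 134/25 242/45
6889/1440 5687/1200 3647/720
1807/432 6209/1440 233/54

Derivation:
After step 1:
  14/3 17/4 19/3
  19/4 6 23/4
  11/2 5 23/4
  10/3 7/2 10/3
After step 2:
  41/9 85/16 49/9
  251/48 103/20 143/24
  223/48 103/20 119/24
  37/9 91/24 151/36
After step 3:
  1087/216 1637/320 2407/432
  7049/1440 134/25 242/45
  6889/1440 5687/1200 3647/720
  1807/432 6209/1440 233/54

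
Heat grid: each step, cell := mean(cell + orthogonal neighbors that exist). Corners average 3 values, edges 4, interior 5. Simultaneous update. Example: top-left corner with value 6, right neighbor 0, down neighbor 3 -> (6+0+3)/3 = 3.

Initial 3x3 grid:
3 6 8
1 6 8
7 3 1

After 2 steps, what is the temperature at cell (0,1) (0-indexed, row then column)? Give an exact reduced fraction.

Answer: 1273/240

Derivation:
Step 1: cell (0,1) = 23/4
Step 2: cell (0,1) = 1273/240
Full grid after step 2:
  40/9 1273/240 113/18
  321/80 124/25 1313/240
  73/18 1003/240 14/3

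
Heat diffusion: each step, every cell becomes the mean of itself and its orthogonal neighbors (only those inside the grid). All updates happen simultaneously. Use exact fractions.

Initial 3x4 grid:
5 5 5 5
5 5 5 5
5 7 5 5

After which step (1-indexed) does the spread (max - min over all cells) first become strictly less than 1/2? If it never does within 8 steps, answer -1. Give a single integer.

Answer: 3

Derivation:
Step 1: max=17/3, min=5, spread=2/3
Step 2: max=331/60, min=5, spread=31/60
Step 3: max=2911/540, min=5, spread=211/540
  -> spread < 1/2 first at step 3
Step 4: max=286897/54000, min=4547/900, spread=14077/54000
Step 5: max=2570407/486000, min=273683/54000, spread=5363/24300
Step 6: max=76640809/14580000, min=152869/30000, spread=93859/583200
Step 7: max=4584274481/874800000, min=248336467/48600000, spread=4568723/34992000
Step 8: max=274220435629/52488000000, min=7471618889/1458000000, spread=8387449/83980800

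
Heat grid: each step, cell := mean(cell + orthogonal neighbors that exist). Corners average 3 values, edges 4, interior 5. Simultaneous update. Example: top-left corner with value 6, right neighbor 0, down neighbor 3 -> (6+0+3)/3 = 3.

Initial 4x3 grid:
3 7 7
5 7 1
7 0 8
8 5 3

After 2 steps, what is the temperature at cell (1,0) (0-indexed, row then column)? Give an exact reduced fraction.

Answer: 39/8

Derivation:
Step 1: cell (1,0) = 11/2
Step 2: cell (1,0) = 39/8
Full grid after step 2:
  11/2 5 67/12
  39/8 533/100 71/16
  677/120 107/25 1169/240
  47/9 107/20 37/9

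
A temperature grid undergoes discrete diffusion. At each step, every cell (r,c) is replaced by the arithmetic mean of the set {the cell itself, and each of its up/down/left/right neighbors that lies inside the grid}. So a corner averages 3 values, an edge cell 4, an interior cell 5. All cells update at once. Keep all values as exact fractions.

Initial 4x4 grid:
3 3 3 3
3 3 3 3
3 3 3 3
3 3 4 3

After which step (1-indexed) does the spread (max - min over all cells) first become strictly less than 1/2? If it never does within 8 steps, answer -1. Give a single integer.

Answer: 1

Derivation:
Step 1: max=10/3, min=3, spread=1/3
  -> spread < 1/2 first at step 1
Step 2: max=391/120, min=3, spread=31/120
Step 3: max=3451/1080, min=3, spread=211/1080
Step 4: max=340843/108000, min=3, spread=16843/108000
Step 5: max=3054643/972000, min=27079/9000, spread=130111/972000
Step 6: max=91122367/29160000, min=1627159/540000, spread=3255781/29160000
Step 7: max=2724753691/874800000, min=1631107/540000, spread=82360351/874800000
Step 8: max=81483316891/26244000000, min=294106441/97200000, spread=2074577821/26244000000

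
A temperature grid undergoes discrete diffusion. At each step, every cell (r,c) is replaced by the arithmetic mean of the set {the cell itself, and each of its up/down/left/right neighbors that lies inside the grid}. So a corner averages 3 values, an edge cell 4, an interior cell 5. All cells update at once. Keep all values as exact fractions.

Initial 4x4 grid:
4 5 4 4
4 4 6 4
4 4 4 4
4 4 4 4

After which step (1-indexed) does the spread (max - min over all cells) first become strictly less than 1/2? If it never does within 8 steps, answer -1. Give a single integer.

Answer: 3

Derivation:
Step 1: max=19/4, min=4, spread=3/4
Step 2: max=453/100, min=4, spread=53/100
Step 3: max=889/200, min=4, spread=89/200
  -> spread < 1/2 first at step 3
Step 4: max=47249/10800, min=731/180, spread=3389/10800
Step 5: max=195887/45000, min=110039/27000, spread=18733/67500
Step 6: max=42091103/9720000, min=2218403/540000, spread=2159849/9720000
Step 7: max=1256482979/291600000, min=2003561/486000, spread=54346379/291600000
Step 8: max=37595503499/8748000000, min=1207417883/291600000, spread=1372967009/8748000000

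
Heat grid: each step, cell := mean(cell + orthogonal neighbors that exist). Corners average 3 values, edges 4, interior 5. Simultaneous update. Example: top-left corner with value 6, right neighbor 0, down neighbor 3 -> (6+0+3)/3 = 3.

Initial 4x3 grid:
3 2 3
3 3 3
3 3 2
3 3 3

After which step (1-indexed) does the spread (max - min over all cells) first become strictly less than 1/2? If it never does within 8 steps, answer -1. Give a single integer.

Answer: 1

Derivation:
Step 1: max=3, min=8/3, spread=1/3
  -> spread < 1/2 first at step 1
Step 2: max=3, min=653/240, spread=67/240
Step 3: max=529/180, min=5893/2160, spread=91/432
Step 4: max=15743/5400, min=356477/129600, spread=4271/25920
Step 5: max=34711/12000, min=21499003/7776000, spread=39749/311040
Step 6: max=6993581/2430000, min=1295781977/466560000, spread=1879423/18662400
Step 7: max=1671720041/583200000, min=78022888843/27993600000, spread=3551477/44789760
Step 8: max=8333848787/2916000000, min=4694492923937/1679616000000, spread=846431819/13436928000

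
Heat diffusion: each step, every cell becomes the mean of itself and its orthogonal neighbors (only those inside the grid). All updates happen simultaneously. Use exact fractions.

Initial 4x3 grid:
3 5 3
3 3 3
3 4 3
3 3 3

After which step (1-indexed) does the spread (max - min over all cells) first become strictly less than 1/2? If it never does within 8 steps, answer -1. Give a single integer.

Step 1: max=11/3, min=3, spread=2/3
Step 2: max=433/120, min=249/80, spread=119/240
  -> spread < 1/2 first at step 2
Step 3: max=7471/2160, min=1127/360, spread=709/2160
Step 4: max=1481377/432000, min=909473/288000, spread=46867/172800
Step 5: max=13164257/3888000, min=8255443/2592000, spread=312437/1555200
Step 6: max=5242573897/1555200000, min=3315769673/1036800000, spread=21513551/124416000
Step 7: max=312610200323/93312000000, min=200101708507/62208000000, spread=199322201/1492992000
Step 8: max=18706182584257/5598720000000, min=12036691677713/3732480000000, spread=10418321083/89579520000

Answer: 2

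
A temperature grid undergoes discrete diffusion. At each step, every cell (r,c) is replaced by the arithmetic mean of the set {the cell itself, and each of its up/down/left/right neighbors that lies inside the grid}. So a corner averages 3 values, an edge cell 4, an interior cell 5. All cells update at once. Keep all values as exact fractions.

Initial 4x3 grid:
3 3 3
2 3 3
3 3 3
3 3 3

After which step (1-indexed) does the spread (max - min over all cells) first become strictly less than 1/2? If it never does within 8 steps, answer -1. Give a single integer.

Step 1: max=3, min=8/3, spread=1/3
  -> spread < 1/2 first at step 1
Step 2: max=3, min=329/120, spread=31/120
Step 3: max=3, min=3029/1080, spread=211/1080
Step 4: max=5353/1800, min=307103/108000, spread=14077/108000
Step 5: max=320317/108000, min=2775593/972000, spread=5363/48600
Step 6: max=177131/60000, min=83739191/29160000, spread=93859/1166400
Step 7: max=286263533/97200000, min=5038525519/1749600000, spread=4568723/69984000
Step 8: max=8566381111/2916000000, min=303147564371/104976000000, spread=8387449/167961600

Answer: 1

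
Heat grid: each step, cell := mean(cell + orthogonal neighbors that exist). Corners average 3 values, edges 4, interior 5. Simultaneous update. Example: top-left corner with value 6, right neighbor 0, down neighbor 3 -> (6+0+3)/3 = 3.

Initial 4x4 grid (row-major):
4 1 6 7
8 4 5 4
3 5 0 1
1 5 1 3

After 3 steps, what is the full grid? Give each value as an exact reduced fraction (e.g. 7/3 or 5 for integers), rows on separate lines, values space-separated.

Answer: 4723/1080 15469/3600 15929/3600 9583/2160
3751/900 2447/600 23053/6000 27643/7200
191/50 6849/2000 9101/3000 20251/7200
2443/720 7313/2400 17971/7200 2477/1080

Derivation:
After step 1:
  13/3 15/4 19/4 17/3
  19/4 23/5 19/5 17/4
  17/4 17/5 12/5 2
  3 3 9/4 5/3
After step 2:
  77/18 523/120 539/120 44/9
  269/60 203/50 99/25 943/240
  77/20 353/100 277/100 619/240
  41/12 233/80 559/240 71/36
After step 3:
  4723/1080 15469/3600 15929/3600 9583/2160
  3751/900 2447/600 23053/6000 27643/7200
  191/50 6849/2000 9101/3000 20251/7200
  2443/720 7313/2400 17971/7200 2477/1080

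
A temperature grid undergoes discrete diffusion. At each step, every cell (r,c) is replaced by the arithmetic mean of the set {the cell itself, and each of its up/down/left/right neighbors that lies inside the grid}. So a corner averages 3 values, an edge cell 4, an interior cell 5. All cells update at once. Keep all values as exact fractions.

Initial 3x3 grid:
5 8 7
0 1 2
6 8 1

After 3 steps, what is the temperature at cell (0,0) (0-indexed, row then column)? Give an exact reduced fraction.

Answer: 9293/2160

Derivation:
Step 1: cell (0,0) = 13/3
Step 2: cell (0,0) = 151/36
Step 3: cell (0,0) = 9293/2160
Full grid after step 3:
  9293/2160 6909/1600 598/135
  2369/600 6143/1500 56731/14400
  2137/540 13639/3600 8263/2160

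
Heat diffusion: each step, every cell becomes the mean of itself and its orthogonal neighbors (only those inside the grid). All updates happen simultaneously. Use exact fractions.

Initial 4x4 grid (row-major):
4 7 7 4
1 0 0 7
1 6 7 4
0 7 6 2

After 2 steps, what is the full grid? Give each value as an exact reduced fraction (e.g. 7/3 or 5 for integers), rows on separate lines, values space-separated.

Answer: 10/3 79/20 24/5 19/4
103/40 86/25 397/100 379/80
311/120 367/100 47/10 347/80
113/36 1027/240 377/80 29/6

Derivation:
After step 1:
  4 9/2 9/2 6
  3/2 14/5 21/5 15/4
  2 21/5 23/5 5
  8/3 19/4 11/2 4
After step 2:
  10/3 79/20 24/5 19/4
  103/40 86/25 397/100 379/80
  311/120 367/100 47/10 347/80
  113/36 1027/240 377/80 29/6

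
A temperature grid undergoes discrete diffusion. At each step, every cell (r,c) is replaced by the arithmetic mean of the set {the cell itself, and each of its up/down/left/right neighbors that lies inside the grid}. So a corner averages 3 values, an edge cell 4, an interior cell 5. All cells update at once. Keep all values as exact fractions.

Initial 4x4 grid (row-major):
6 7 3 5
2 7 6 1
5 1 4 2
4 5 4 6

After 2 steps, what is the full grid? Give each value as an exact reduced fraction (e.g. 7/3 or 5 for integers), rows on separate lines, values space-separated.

Answer: 21/4 103/20 91/20 47/12
22/5 479/100 419/100 279/80
64/15 189/50 4 283/80
67/18 1039/240 313/80 4

Derivation:
After step 1:
  5 23/4 21/4 3
  5 23/5 21/5 7/2
  3 22/5 17/5 13/4
  14/3 7/2 19/4 4
After step 2:
  21/4 103/20 91/20 47/12
  22/5 479/100 419/100 279/80
  64/15 189/50 4 283/80
  67/18 1039/240 313/80 4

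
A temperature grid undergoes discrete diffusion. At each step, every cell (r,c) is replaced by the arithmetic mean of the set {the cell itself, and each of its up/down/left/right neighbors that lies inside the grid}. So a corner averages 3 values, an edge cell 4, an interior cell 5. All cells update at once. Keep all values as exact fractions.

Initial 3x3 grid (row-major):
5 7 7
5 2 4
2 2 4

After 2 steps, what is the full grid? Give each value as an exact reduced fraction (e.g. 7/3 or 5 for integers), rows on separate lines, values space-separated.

Answer: 173/36 251/48 31/6
97/24 39/10 211/48
3 77/24 121/36

Derivation:
After step 1:
  17/3 21/4 6
  7/2 4 17/4
  3 5/2 10/3
After step 2:
  173/36 251/48 31/6
  97/24 39/10 211/48
  3 77/24 121/36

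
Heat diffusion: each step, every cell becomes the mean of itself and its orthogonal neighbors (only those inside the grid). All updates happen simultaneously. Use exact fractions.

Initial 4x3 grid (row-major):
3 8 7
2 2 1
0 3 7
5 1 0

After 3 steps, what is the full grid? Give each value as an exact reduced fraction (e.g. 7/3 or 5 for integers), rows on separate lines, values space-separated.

After step 1:
  13/3 5 16/3
  7/4 16/5 17/4
  5/2 13/5 11/4
  2 9/4 8/3
After step 2:
  133/36 67/15 175/36
  707/240 84/25 233/60
  177/80 133/50 46/15
  9/4 571/240 23/9
After step 3:
  7997/2160 1843/450 1189/270
  21983/7200 20779/6000 6827/1800
  6041/2400 8207/3000 10949/3600
  821/360 35441/14400 5761/2160

Answer: 7997/2160 1843/450 1189/270
21983/7200 20779/6000 6827/1800
6041/2400 8207/3000 10949/3600
821/360 35441/14400 5761/2160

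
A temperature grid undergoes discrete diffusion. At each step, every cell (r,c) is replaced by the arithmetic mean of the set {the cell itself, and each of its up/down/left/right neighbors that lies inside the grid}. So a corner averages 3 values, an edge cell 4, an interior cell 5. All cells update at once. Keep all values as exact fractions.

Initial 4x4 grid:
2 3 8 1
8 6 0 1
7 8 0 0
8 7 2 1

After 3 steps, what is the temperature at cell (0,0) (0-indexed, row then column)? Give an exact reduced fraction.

Answer: 2149/432

Derivation:
Step 1: cell (0,0) = 13/3
Step 2: cell (0,0) = 89/18
Step 3: cell (0,0) = 2149/432
Full grid after step 3:
  2149/432 31601/7200 4597/1440 1099/432
  19873/3600 27383/6000 18713/6000 703/360
  22273/3600 29867/6000 5871/2000 1033/600
  13781/2160 37421/7200 7447/2400 253/144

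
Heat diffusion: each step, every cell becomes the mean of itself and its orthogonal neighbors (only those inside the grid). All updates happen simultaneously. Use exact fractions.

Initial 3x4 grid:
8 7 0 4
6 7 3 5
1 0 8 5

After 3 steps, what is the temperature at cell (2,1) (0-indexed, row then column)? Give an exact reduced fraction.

Step 1: cell (2,1) = 4
Step 2: cell (2,1) = 56/15
Step 3: cell (2,1) = 15451/3600
Full grid after step 3:
  1921/360 1007/200 2561/600 2927/720
  35357/7200 13663/3000 8917/2000 20383/4800
  4513/1080 15451/3600 5197/1200 1109/240

Answer: 15451/3600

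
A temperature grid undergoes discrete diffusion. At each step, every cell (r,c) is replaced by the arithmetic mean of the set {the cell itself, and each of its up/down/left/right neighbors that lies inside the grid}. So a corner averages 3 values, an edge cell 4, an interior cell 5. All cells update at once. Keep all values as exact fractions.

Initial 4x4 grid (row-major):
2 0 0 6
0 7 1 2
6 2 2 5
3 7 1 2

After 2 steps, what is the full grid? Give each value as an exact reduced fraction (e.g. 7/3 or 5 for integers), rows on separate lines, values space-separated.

Answer: 20/9 5/3 34/15 95/36
55/24 76/25 237/100 679/240
499/120 3 303/100 667/240
34/9 983/240 667/240 101/36

Derivation:
After step 1:
  2/3 9/4 7/4 8/3
  15/4 2 12/5 7/2
  11/4 24/5 11/5 11/4
  16/3 13/4 3 8/3
After step 2:
  20/9 5/3 34/15 95/36
  55/24 76/25 237/100 679/240
  499/120 3 303/100 667/240
  34/9 983/240 667/240 101/36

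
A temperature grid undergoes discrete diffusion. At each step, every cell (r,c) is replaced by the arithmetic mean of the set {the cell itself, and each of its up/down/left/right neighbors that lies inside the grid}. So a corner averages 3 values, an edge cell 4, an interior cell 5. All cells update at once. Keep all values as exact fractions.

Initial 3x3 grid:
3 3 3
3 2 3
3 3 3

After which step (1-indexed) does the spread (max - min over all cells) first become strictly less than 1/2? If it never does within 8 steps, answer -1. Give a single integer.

Step 1: max=3, min=11/4, spread=1/4
  -> spread < 1/2 first at step 1
Step 2: max=231/80, min=69/25, spread=51/400
Step 3: max=1033/360, min=13577/4800, spread=589/14400
Step 4: max=822919/288000, min=85057/30000, spread=31859/1440000
Step 5: max=5135279/1800000, min=49148393/17280000, spread=751427/86400000
Step 6: max=2955336871/1036800000, min=307365313/108000000, spread=23149331/5184000000
Step 7: max=18465068111/6480000000, min=177141345737/62208000000, spread=616540643/311040000000
Step 8: max=10633507991239/3732480000000, min=1107287546017/388800000000, spread=17737747379/18662400000000

Answer: 1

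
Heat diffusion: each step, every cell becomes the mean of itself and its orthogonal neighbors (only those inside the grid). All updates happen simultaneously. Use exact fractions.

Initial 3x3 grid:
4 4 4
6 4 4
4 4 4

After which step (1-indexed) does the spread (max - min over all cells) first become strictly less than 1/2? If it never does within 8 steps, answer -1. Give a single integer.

Step 1: max=14/3, min=4, spread=2/3
Step 2: max=547/120, min=4, spread=67/120
Step 3: max=4757/1080, min=407/100, spread=1807/5400
  -> spread < 1/2 first at step 3
Step 4: max=1885963/432000, min=11161/2700, spread=33401/144000
Step 5: max=16781933/3888000, min=1123391/270000, spread=3025513/19440000
Step 6: max=6685726867/1555200000, min=60355949/14400000, spread=53531/497664
Step 7: max=399280925849/93312000000, min=16343116051/3888000000, spread=450953/5971968
Step 8: max=23903783560603/5598720000000, min=1967248610519/466560000000, spread=3799043/71663616

Answer: 3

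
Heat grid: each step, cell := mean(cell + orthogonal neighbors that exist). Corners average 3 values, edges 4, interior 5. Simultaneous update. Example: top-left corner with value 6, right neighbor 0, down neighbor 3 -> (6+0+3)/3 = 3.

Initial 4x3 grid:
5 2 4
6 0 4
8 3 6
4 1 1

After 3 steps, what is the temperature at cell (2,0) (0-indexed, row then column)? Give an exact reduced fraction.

Step 1: cell (2,0) = 21/4
Step 2: cell (2,0) = 269/60
Step 3: cell (2,0) = 14653/3600
Full grid after step 3:
  1675/432 50447/14400 1423/432
  14653/3600 21673/6000 3007/900
  14653/3600 7221/2000 5839/1800
  8381/2160 5393/1600 6721/2160

Answer: 14653/3600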